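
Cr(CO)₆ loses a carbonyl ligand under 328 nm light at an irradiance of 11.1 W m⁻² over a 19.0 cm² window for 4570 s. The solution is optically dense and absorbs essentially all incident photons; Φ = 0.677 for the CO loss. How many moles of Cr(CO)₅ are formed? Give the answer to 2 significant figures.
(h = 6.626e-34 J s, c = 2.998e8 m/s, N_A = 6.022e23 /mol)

1.8e-4 mol

Photon energy at 328 nm: hc/λ = (6.626e-34)(2.998e8)/(328e-9) = 6.056e-19 J.
Energy delivered: (11.1 W m⁻²)(19.0e-4 m²)(4570 s) = 96.38 J.
Photons incident: 96.38 / 6.056e-19 = 1.591e20, i.e. 1.591e20/6.022e23 = 2.642e-4 mol.
Product: Φ × n_abs = 0.677 × 2.642e-4 = 1.789e-4 mol.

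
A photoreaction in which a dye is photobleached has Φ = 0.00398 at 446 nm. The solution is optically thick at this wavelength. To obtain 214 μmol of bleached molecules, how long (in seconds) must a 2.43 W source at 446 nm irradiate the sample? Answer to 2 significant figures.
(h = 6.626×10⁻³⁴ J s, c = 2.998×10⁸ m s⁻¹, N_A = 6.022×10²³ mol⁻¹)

t ≈ 5900 s

Product: 214 μmol = 2.14×10⁻⁴ mol.
Photons that must be absorbed: 2.14×10⁻⁴ / 0.00398 = 0.05377 mol.
Photon energy: hc/λ = 4.454×10⁻¹⁹ J; per mole, 2.682×10⁵ J mol⁻¹.
Energy required: 0.05377 × 2.682×10⁵ = 1.442×10⁴ J.
Time: 1.442×10⁴ J / 2.43 W = 5900 s.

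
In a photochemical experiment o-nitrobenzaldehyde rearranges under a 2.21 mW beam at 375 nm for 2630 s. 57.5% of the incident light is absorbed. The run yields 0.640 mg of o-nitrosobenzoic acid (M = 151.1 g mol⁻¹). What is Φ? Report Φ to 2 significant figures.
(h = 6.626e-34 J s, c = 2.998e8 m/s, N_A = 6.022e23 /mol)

Product: 0.640 mg / 151.1 g mol⁻¹ = 4.236e-6 mol.
Photon energy at 375 nm: hc/λ = (6.626e-34)(2.998e8)/(375e-9) = 5.297e-19 J.
Energy delivered: (2.21 mW)(2630 s) = 5.812 J.
Photons incident: 5.812 / 5.297e-19 = 1.097e19, i.e. 1.097e19/6.022e23 = 1.822e-5 mol.
Photons absorbed: 0.575 × 1.822e-5 = 1.048e-5 mol.
Φ = 4.236e-6 mol / 1.048e-5 mol photons = 0.40.

Φ = 0.40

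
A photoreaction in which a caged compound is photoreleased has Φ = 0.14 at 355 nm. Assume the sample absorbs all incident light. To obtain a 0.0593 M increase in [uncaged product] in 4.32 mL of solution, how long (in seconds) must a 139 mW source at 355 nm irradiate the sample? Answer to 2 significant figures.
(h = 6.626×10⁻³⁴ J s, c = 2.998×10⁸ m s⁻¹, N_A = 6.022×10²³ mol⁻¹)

Product: (0.0593 M)(0.00432 L) = 2.562×10⁻⁴ mol.
Photons that must be absorbed: 2.562×10⁻⁴ / 0.14 = 0.001830 mol.
Photon energy: hc/λ = 5.596×10⁻¹⁹ J; per mole, 3.370×10⁵ J mol⁻¹.
Energy required: 0.001830 × 3.370×10⁵ = 616.7 J.
Time: 616.7 J / 0.139 W = 4400 s.

t ≈ 4400 s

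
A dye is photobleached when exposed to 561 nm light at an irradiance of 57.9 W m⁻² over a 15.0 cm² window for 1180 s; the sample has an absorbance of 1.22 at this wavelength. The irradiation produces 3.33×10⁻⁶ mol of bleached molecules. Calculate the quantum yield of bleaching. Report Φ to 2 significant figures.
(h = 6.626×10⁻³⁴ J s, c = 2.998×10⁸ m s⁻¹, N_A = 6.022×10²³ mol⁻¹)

Photon energy at 561 nm: hc/λ = (6.626×10⁻³⁴)(2.998×10⁸)/(561×10⁻⁹) = 3.541×10⁻¹⁹ J.
Energy delivered: (57.9 W m⁻²)(15.0×10⁻⁴ m²)(1180 s) = 102.5 J.
Photons incident: 102.5 / 3.541×10⁻¹⁹ = 2.895×10²⁰, i.e. 2.895×10²⁰/6.022×10²³ = 4.807×10⁻⁴ mol.
Fraction absorbed: 1 − 10^(−1.22) = 0.9397.
Photons absorbed: 0.9397 × 4.807×10⁻⁴ = 4.517×10⁻⁴ mol.
Φ = 3.33×10⁻⁶ mol / 4.517×10⁻⁴ mol photons = 0.0074.

Φ = 0.0074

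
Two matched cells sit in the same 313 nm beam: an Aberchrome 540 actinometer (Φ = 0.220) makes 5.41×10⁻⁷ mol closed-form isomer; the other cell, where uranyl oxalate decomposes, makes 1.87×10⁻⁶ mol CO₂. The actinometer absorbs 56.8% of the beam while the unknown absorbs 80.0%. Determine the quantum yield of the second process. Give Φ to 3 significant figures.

Photons absorbed by the actinometer: 5.41×10⁻⁷ / 0.220 = 2.459×10⁻⁶ mol.
Incident flux: 2.459×10⁻⁶ / 0.568 = 4.329×10⁻⁶ einstein.
Absorbed by unknown: 0.800 × 4.329×10⁻⁶ = 3.463×10⁻⁶ mol.
Φ(unknown) = 1.87×10⁻⁶ / 3.463×10⁻⁶ = 0.540.

Φ = 0.540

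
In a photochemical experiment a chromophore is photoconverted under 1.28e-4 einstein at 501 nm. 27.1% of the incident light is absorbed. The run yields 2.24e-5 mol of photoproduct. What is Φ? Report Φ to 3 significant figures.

Φ = 0.646

Photons absorbed: 0.271 × 1.28e-4 = 3.469e-5 mol.
Φ = 2.24e-5 mol / 3.469e-5 mol photons = 0.646.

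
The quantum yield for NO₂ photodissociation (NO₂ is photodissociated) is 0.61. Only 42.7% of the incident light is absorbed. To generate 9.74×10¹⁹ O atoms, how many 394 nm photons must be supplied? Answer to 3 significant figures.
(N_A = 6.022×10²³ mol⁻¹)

Product: 9.74×10¹⁹ / 6.022×10²³ = 1.617×10⁻⁴ mol.
Photons that must be absorbed: 1.617×10⁻⁴ / 0.61 = 2.651×10⁻⁴ mol.
Incident photons needed: 2.651×10⁻⁴ / 0.427 = 6.208×10⁻⁴ mol.
Photon count: 6.208×10⁻⁴ × 6.022×10²³ = 3.74×10²⁰.

3.74×10²⁰ photons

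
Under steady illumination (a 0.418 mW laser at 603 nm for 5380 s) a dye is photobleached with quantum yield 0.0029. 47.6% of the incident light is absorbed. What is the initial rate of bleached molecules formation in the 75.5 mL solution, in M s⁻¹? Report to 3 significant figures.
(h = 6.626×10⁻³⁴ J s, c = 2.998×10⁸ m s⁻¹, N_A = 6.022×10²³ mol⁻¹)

Photon energy at 603 nm: hc/λ = (6.626×10⁻³⁴)(2.998×10⁸)/(603×10⁻⁹) = 3.294×10⁻¹⁹ J.
Energy delivered: (0.418 mW)(5380 s) = 2.249 J.
Photons incident: 2.249 / 3.294×10⁻¹⁹ = 6.828×10¹⁸, i.e. 6.828×10¹⁸/6.022×10²³ = 1.134×10⁻⁵ mol.
Photons absorbed: 0.476 × 1.134×10⁻⁵ = 5.398×10⁻⁶ mol.
Product formed: 0.0029 × 5.398×10⁻⁶ = 1.565×10⁻⁸ mol.
Rate: 1.565×10⁻⁸ mol / (5380 s × 0.0755 L) = 3.85×10⁻¹¹ M s⁻¹.

3.85×10⁻¹¹ M s⁻¹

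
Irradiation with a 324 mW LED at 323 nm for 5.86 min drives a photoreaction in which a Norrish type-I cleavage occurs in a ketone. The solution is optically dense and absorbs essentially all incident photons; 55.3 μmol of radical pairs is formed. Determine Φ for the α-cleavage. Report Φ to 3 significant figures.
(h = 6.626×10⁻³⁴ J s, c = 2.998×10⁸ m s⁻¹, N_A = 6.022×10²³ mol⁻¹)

Φ = 0.180

Product: 55.3 μmol = 5.53×10⁻⁵ mol.
Photon energy at 323 nm: hc/λ = (6.626×10⁻³⁴)(2.998×10⁸)/(323×10⁻⁹) = 6.150×10⁻¹⁹ J.
Energy delivered: (324 mW)(351.6 s) = 113.9 J.
Photons incident: 113.9 / 6.150×10⁻¹⁹ = 1.852×10²⁰, i.e. 1.852×10²⁰/6.022×10²³ = 3.075×10⁻⁴ mol.
Φ = 5.53×10⁻⁵ mol / 3.075×10⁻⁴ mol photons = 0.180.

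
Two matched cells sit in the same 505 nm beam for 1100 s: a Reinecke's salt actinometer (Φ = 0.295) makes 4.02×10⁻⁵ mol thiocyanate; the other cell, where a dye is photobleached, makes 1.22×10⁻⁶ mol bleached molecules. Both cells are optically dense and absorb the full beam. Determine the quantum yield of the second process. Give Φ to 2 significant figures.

Photons absorbed by the actinometer: 4.02×10⁻⁵ / 0.295 = 1.363×10⁻⁴ mol.
Φ(unknown) = 1.22×10⁻⁶ / 1.363×10⁻⁴ = 0.0090.

Φ = 0.0090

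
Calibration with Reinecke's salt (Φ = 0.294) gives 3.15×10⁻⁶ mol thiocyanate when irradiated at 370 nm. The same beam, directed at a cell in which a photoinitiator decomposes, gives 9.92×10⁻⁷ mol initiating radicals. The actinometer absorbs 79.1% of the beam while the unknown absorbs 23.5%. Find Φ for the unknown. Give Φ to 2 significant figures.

Φ = 0.31

Photons absorbed by the actinometer: 3.15×10⁻⁶ / 0.294 = 1.071×10⁻⁵ mol.
Incident flux: 1.071×10⁻⁵ / 0.791 = 1.354×10⁻⁵ einstein.
Absorbed by unknown: 0.235 × 1.354×10⁻⁵ = 3.182×10⁻⁶ mol.
Φ(unknown) = 9.92×10⁻⁷ / 3.182×10⁻⁶ = 0.31.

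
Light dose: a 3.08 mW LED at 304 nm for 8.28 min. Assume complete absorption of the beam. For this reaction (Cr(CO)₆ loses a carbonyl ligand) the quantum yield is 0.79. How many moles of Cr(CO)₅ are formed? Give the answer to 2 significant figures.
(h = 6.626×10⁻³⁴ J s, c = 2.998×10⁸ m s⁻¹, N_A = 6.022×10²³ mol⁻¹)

Photon energy at 304 nm: hc/λ = (6.626×10⁻³⁴)(2.998×10⁸)/(304×10⁻⁹) = 6.534×10⁻¹⁹ J.
Energy delivered: (3.08 mW)(496.8 s) = 1.530 J.
Photons incident: 1.530 / 6.534×10⁻¹⁹ = 2.342×10¹⁸, i.e. 2.342×10¹⁸/6.022×10²³ = 3.889×10⁻⁶ mol.
Product: Φ × n_abs = 0.79 × 3.889×10⁻⁶ = 3.072×10⁻⁶ mol.

3.1×10⁻⁶ mol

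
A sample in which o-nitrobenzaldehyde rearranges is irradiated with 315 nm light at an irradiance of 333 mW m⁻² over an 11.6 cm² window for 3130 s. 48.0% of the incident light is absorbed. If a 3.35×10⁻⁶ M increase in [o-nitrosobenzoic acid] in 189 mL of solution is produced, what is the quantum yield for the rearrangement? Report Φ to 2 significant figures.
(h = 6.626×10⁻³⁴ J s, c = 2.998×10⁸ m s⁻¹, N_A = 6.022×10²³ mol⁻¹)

Φ = 0.41

Product: (3.35×10⁻⁶ M)(0.189 L) = 6.332×10⁻⁷ mol.
Photon energy at 315 nm: hc/λ = (6.626×10⁻³⁴)(2.998×10⁸)/(315×10⁻⁹) = 6.306×10⁻¹⁹ J.
Energy delivered: (333 mW m⁻²)(11.6×10⁻⁴ m²)(3130 s) = 1.209 J.
Photons incident: 1.209 / 6.306×10⁻¹⁹ = 1.917×10¹⁸, i.e. 1.917×10¹⁸/6.022×10²³ = 3.183×10⁻⁶ mol.
Photons absorbed: 0.480 × 3.183×10⁻⁶ = 1.528×10⁻⁶ mol.
Φ = 6.332×10⁻⁷ mol / 1.528×10⁻⁶ mol photons = 0.41.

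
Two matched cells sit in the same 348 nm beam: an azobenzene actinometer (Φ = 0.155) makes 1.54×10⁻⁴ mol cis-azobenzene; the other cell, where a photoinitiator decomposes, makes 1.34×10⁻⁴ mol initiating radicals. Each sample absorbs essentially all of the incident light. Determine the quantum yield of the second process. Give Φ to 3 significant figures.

Photons absorbed by the actinometer: 1.54×10⁻⁴ / 0.155 = 9.935×10⁻⁴ mol.
Φ(unknown) = 1.34×10⁻⁴ / 9.935×10⁻⁴ = 0.135.

Φ = 0.135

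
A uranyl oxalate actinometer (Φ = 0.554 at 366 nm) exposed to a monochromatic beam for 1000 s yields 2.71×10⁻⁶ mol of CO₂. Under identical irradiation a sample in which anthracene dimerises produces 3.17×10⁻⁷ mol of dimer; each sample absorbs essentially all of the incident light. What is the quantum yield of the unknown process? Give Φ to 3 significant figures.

Φ = 0.0648

Photons absorbed by the actinometer: 2.71×10⁻⁶ / 0.554 = 4.892×10⁻⁶ mol.
Φ(unknown) = 3.17×10⁻⁷ / 4.892×10⁻⁶ = 0.0648.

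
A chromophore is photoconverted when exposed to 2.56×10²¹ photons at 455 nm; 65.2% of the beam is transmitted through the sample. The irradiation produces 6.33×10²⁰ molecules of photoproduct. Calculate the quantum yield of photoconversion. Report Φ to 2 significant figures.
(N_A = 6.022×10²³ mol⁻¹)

Product: 6.33×10²⁰ / 6.022×10²³ = 0.001051 mol.
Moles of photons: 2.56×10²¹ / 6.022×10²³ = 0.004251 mol.
Fraction absorbed: 1 − 65.2/100 = 0.3480.
Photons absorbed: 0.3480 × 0.004251 = 0.001479 mol.
Φ = 0.001051 mol / 0.001479 mol photons = 0.71.

Φ = 0.71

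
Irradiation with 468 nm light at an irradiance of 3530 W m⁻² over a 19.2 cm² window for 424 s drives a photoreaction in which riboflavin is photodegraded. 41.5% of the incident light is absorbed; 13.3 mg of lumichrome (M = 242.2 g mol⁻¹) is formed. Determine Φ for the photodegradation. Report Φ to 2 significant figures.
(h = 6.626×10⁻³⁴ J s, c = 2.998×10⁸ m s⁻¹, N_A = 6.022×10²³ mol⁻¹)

Product: 13.3 mg / 242.2 g mol⁻¹ = 5.491×10⁻⁵ mol.
Photon energy at 468 nm: hc/λ = (6.626×10⁻³⁴)(2.998×10⁸)/(468×10⁻⁹) = 4.245×10⁻¹⁹ J.
Energy delivered: (3530 W m⁻²)(19.2×10⁻⁴ m²)(424 s) = 2874 J.
Photons incident: 2874 / 4.245×10⁻¹⁹ = 6.770×10²¹, i.e. 6.770×10²¹/6.022×10²³ = 0.01124 mol.
Photons absorbed: 0.415 × 0.01124 = 0.004665 mol.
Φ = 5.491×10⁻⁵ mol / 0.004665 mol photons = 0.012.

Φ = 0.012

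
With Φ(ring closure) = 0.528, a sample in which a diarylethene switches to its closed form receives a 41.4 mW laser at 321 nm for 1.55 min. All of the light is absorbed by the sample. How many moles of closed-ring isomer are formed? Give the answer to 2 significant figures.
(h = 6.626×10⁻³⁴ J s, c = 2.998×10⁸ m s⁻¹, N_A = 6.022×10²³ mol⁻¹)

5.5×10⁻⁶ mol

Photon energy at 321 nm: hc/λ = (6.626×10⁻³⁴)(2.998×10⁸)/(321×10⁻⁹) = 6.188×10⁻¹⁹ J.
Energy delivered: (41.4 mW)(93 s) = 3.850 J.
Photons incident: 3.850 / 6.188×10⁻¹⁹ = 6.222×10¹⁸, i.e. 6.222×10¹⁸/6.022×10²³ = 1.033×10⁻⁵ mol.
Product: Φ × n_abs = 0.528 × 1.033×10⁻⁵ = 5.454×10⁻⁶ mol.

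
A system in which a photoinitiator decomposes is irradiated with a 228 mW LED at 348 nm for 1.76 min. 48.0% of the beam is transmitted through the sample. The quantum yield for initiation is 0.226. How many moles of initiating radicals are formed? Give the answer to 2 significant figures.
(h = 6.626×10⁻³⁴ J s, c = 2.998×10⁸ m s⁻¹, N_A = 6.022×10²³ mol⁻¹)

Photon energy at 348 nm: hc/λ = (6.626×10⁻³⁴)(2.998×10⁸)/(348×10⁻⁹) = 5.708×10⁻¹⁹ J.
Energy delivered: (228 mW)(105.6 s) = 24.08 J.
Photons incident: 24.08 / 5.708×10⁻¹⁹ = 4.219×10¹⁹, i.e. 4.219×10¹⁹/6.022×10²³ = 7.006×10⁻⁵ mol.
Fraction absorbed: 1 − 48.0/100 = 0.5200.
Photons absorbed: 0.5200 × 7.006×10⁻⁵ = 3.643×10⁻⁵ mol.
Product: Φ × n_abs = 0.226 × 3.643×10⁻⁵ = 8.233×10⁻⁶ mol.

8.2×10⁻⁶ mol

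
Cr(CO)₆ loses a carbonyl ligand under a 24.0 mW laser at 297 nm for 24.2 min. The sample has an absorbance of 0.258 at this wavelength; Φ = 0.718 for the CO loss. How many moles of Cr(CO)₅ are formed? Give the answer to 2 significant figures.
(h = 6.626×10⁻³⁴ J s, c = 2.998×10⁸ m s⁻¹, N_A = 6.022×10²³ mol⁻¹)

2.8×10⁻⁵ mol

Photon energy at 297 nm: hc/λ = (6.626×10⁻³⁴)(2.998×10⁸)/(297×10⁻⁹) = 6.688×10⁻¹⁹ J.
Energy delivered: (24.0 mW)(1452 s) = 34.85 J.
Photons incident: 34.85 / 6.688×10⁻¹⁹ = 5.211×10¹⁹, i.e. 5.211×10¹⁹/6.022×10²³ = 8.653×10⁻⁵ mol.
Fraction absorbed: 1 − 10^(−0.258) = 0.4479.
Photons absorbed: 0.4479 × 8.653×10⁻⁵ = 3.876×10⁻⁵ mol.
Product: Φ × n_abs = 0.718 × 3.876×10⁻⁵ = 2.783×10⁻⁵ mol.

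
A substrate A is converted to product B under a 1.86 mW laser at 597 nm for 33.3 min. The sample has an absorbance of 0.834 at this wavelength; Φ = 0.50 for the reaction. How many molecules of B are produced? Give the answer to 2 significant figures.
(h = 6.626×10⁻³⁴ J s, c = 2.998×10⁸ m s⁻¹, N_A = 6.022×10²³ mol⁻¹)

Photon energy at 597 nm: hc/λ = (6.626×10⁻³⁴)(2.998×10⁸)/(597×10⁻⁹) = 3.327×10⁻¹⁹ J.
Energy delivered: (1.86 mW)(1998 s) = 3.716 J.
Photons incident: 3.716 / 3.327×10⁻¹⁹ = 1.117×10¹⁹, i.e. 1.117×10¹⁹/6.022×10²³ = 1.855×10⁻⁵ mol.
Fraction absorbed: 1 − 10^(−0.834) = 0.8534.
Photons absorbed: 0.8534 × 1.855×10⁻⁵ = 1.583×10⁻⁵ mol.
Product: Φ × n_abs = 0.50 × 1.583×10⁻⁵ = 7.915×10⁻⁶ mol.
As a count: 7.915×10⁻⁶ × 6.022×10²³ = 4.8×10¹⁸.

4.8×10¹⁸ molecules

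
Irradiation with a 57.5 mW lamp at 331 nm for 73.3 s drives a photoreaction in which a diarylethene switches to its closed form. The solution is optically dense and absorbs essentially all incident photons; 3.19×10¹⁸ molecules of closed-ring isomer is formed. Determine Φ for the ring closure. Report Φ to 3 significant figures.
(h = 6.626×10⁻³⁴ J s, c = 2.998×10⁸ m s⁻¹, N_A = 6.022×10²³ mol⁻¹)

Product: 3.19×10¹⁸ / 6.022×10²³ = 5.297×10⁻⁶ mol.
Photon energy at 331 nm: hc/λ = (6.626×10⁻³⁴)(2.998×10⁸)/(331×10⁻⁹) = 6.001×10⁻¹⁹ J.
Energy delivered: (57.5 mW)(73.3 s) = 4.215 J.
Photons incident: 4.215 / 6.001×10⁻¹⁹ = 7.024×10¹⁸, i.e. 7.024×10¹⁸/6.022×10²³ = 1.166×10⁻⁵ mol.
Φ = 5.297×10⁻⁶ mol / 1.166×10⁻⁵ mol photons = 0.454.

Φ = 0.454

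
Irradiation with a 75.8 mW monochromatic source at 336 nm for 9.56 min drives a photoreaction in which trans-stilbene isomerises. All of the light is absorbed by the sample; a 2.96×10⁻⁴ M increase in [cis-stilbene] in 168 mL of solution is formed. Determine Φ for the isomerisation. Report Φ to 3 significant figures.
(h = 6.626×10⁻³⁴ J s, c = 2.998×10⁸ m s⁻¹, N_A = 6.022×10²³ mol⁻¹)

Product: (2.96×10⁻⁴ M)(0.168 L) = 4.973×10⁻⁵ mol.
Photon energy at 336 nm: hc/λ = (6.626×10⁻³⁴)(2.998×10⁸)/(336×10⁻⁹) = 5.912×10⁻¹⁹ J.
Energy delivered: (75.8 mW)(573.6 s) = 43.48 J.
Photons incident: 43.48 / 5.912×10⁻¹⁹ = 7.355×10¹⁹, i.e. 7.355×10¹⁹/6.022×10²³ = 1.221×10⁻⁴ mol.
Φ = 4.973×10⁻⁵ mol / 1.221×10⁻⁴ mol photons = 0.407.

Φ = 0.407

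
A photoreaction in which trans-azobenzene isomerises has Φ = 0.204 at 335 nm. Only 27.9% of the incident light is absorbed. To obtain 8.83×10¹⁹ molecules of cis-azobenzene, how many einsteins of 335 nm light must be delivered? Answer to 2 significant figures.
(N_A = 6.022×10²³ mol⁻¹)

Product: 8.83×10¹⁹ / 6.022×10²³ = 1.466×10⁻⁴ mol.
Photons that must be absorbed: 1.466×10⁻⁴ / 0.204 = 7.186×10⁻⁴ mol.
Incident photons needed: 7.186×10⁻⁴ / 0.279 = 0.002576 mol.

0.0026 einstein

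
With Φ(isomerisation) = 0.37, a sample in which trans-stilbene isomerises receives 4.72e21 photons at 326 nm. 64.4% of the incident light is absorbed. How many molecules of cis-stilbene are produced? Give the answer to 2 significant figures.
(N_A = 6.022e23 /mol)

1.1e21 molecules

Moles of photons: 4.72e21 / 6.022e23 = 0.007838 mol.
Photons absorbed: 0.644 × 0.007838 = 0.005048 mol.
Product: Φ × n_abs = 0.37 × 0.005048 = 0.001868 mol.
As a count: 0.001868 × 6.022e23 = 1.1e21.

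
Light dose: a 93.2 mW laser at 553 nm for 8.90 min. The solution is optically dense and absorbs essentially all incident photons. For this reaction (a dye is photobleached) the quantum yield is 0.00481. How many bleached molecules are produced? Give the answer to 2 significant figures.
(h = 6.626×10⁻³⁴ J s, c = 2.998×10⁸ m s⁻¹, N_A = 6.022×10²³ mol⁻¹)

Photon energy at 553 nm: hc/λ = (6.626×10⁻³⁴)(2.998×10⁸)/(553×10⁻⁹) = 3.592×10⁻¹⁹ J.
Energy delivered: (93.2 mW)(534 s) = 49.77 J.
Photons incident: 49.77 / 3.592×10⁻¹⁹ = 1.386×10²⁰, i.e. 1.386×10²⁰/6.022×10²³ = 2.302×10⁻⁴ mol.
Product: Φ × n_abs = 0.00481 × 2.302×10⁻⁴ = 1.107×10⁻⁶ mol.
As a count: 1.107×10⁻⁶ × 6.022×10²³ = 6.7×10¹⁷.

6.7×10¹⁷ bleached molecules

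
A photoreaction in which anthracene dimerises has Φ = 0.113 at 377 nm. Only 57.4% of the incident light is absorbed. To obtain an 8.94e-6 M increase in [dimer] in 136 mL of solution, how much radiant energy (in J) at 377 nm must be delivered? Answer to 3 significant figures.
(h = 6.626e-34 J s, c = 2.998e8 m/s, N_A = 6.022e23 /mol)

Product: (8.94e-6 M)(0.136 L) = 1.216e-6 mol.
Photons that must be absorbed: 1.216e-6 / 0.113 = 1.076e-5 mol.
Incident photons needed: 1.076e-5 / 0.574 = 1.875e-5 mol.
Photon energy: hc/λ = 5.269e-19 J; per mole, 3.173e5 J mol⁻¹.
Energy required: 1.875e-5 × 3.173e5 = 5.95 J.

5.95 J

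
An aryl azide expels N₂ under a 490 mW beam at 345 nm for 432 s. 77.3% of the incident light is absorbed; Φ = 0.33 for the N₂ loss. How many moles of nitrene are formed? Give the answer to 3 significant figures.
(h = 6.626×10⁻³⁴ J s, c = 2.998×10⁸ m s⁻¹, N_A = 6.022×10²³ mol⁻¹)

Photon energy at 345 nm: hc/λ = (6.626×10⁻³⁴)(2.998×10⁸)/(345×10⁻⁹) = 5.758×10⁻¹⁹ J.
Energy delivered: (490 mW)(432 s) = 211.7 J.
Photons incident: 211.7 / 5.758×10⁻¹⁹ = 3.677×10²⁰, i.e. 3.677×10²⁰/6.022×10²³ = 6.106×10⁻⁴ mol.
Photons absorbed: 0.773 × 6.106×10⁻⁴ = 4.720×10⁻⁴ mol.
Product: Φ × n_abs = 0.33 × 4.720×10⁻⁴ = 1.558×10⁻⁴ mol.

1.56×10⁻⁴ mol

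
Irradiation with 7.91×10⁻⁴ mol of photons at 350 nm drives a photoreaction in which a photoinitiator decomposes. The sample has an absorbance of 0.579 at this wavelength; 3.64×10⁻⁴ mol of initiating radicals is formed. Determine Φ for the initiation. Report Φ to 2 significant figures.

Fraction absorbed: 1 − 10^(−0.579) = 0.7364.
Photons absorbed: 0.7364 × 7.91×10⁻⁴ = 5.825×10⁻⁴ mol.
Φ = 3.64×10⁻⁴ mol / 5.825×10⁻⁴ mol photons = 0.62.

Φ = 0.62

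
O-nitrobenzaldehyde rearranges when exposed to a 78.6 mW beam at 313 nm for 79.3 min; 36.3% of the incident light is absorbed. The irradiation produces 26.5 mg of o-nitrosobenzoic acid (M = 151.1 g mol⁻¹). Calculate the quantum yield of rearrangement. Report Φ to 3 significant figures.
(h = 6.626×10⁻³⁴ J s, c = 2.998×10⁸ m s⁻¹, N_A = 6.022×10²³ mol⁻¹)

Product: 26.5 mg / 151.1 g mol⁻¹ = 1.754×10⁻⁴ mol.
Photon energy at 313 nm: hc/λ = (6.626×10⁻³⁴)(2.998×10⁸)/(313×10⁻⁹) = 6.347×10⁻¹⁹ J.
Energy delivered: (78.6 mW)(4758 s) = 374.0 J.
Photons incident: 374.0 / 6.347×10⁻¹⁹ = 5.893×10²⁰, i.e. 5.893×10²⁰/6.022×10²³ = 9.786×10⁻⁴ mol.
Photons absorbed: 0.363 × 9.786×10⁻⁴ = 3.552×10⁻⁴ mol.
Φ = 1.754×10⁻⁴ mol / 3.552×10⁻⁴ mol photons = 0.494.

Φ = 0.494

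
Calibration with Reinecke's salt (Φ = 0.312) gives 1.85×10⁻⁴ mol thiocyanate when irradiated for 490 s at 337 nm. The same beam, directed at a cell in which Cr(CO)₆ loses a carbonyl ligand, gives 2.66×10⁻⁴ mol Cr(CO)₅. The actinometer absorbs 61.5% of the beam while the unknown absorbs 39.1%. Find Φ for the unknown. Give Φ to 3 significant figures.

Φ = 0.706

Photons absorbed by the actinometer: 1.85×10⁻⁴ / 0.312 = 5.929×10⁻⁴ mol.
Incident flux: 5.929×10⁻⁴ / 0.615 = 9.641×10⁻⁴ einstein.
Absorbed by unknown: 0.391 × 9.641×10⁻⁴ = 3.770×10⁻⁴ mol.
Φ(unknown) = 2.66×10⁻⁴ / 3.770×10⁻⁴ = 0.706.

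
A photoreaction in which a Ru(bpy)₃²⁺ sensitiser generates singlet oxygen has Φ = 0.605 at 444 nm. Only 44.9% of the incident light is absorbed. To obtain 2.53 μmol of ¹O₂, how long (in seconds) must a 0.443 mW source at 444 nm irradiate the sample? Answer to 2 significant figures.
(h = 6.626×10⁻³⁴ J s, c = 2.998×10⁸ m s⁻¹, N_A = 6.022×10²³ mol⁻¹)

Product: 2.53 μmol = 2.53×10⁻⁶ mol.
Photons that must be absorbed: 2.53×10⁻⁶ / 0.605 = 4.182×10⁻⁶ mol.
Incident photons needed: 4.182×10⁻⁶ / 0.449 = 9.314×10⁻⁶ mol.
Photon energy: hc/λ = 4.474×10⁻¹⁹ J; per mole, 2.694×10⁵ J mol⁻¹.
Energy required: 9.314×10⁻⁶ × 2.694×10⁵ = 2.509 J.
Time: 2.509 J / 0.000443 W = 5700 s.

t ≈ 5700 s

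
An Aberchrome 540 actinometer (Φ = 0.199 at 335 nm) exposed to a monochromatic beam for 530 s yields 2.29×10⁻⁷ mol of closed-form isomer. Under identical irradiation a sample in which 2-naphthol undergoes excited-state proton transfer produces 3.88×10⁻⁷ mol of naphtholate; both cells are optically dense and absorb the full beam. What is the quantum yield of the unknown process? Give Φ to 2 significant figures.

Photons absorbed by the actinometer: 2.29×10⁻⁷ / 0.199 = 1.151×10⁻⁶ mol.
Φ(unknown) = 3.88×10⁻⁷ / 1.151×10⁻⁶ = 0.34.

Φ = 0.34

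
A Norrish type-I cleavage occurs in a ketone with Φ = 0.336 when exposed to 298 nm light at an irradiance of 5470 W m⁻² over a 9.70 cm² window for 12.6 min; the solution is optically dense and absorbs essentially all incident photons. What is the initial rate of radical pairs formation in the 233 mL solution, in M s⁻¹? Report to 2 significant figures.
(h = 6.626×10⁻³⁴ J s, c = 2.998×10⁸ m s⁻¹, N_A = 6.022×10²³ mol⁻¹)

Photon energy at 298 nm: hc/λ = (6.626×10⁻³⁴)(2.998×10⁸)/(298×10⁻⁹) = 6.666×10⁻¹⁹ J.
Energy delivered: (5470 W m⁻²)(9.70×10⁻⁴ m²)(756 s) = 4011 J.
Photons incident: 4011 / 6.666×10⁻¹⁹ = 6.017×10²¹, i.e. 6.017×10²¹/6.022×10²³ = 0.009992 mol.
Product formed: 0.336 × 0.009992 = 0.003357 mol.
Rate: 0.003357 mol / (756 s × 0.233 L) = 1.9×10⁻⁵ M s⁻¹.

1.9×10⁻⁵ M s⁻¹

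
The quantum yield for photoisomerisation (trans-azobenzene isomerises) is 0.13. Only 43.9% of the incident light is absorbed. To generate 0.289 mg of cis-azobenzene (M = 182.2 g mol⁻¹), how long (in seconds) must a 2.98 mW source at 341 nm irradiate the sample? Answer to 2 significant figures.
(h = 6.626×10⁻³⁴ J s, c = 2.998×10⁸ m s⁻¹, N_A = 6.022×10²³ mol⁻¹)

Product: 0.289 mg / 182.2 g mol⁻¹ = 1.586×10⁻⁶ mol.
Photons that must be absorbed: 1.586×10⁻⁶ / 0.13 = 1.220×10⁻⁵ mol.
Incident photons needed: 1.220×10⁻⁵ / 0.439 = 2.779×10⁻⁵ mol.
Photon energy: hc/λ = 5.825×10⁻¹⁹ J; per mole, 3.508×10⁵ J mol⁻¹.
Energy required: 2.779×10⁻⁵ × 3.508×10⁵ = 9.749 J.
Time: 9.749 J / 0.00298 W = 3300 s.

t ≈ 3300 s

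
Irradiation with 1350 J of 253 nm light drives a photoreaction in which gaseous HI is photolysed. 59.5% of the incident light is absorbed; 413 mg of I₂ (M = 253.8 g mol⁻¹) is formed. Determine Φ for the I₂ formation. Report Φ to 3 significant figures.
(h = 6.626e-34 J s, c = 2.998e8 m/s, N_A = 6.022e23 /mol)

Φ = 0.958

Product: 413 mg / 253.8 g mol⁻¹ = 0.001627 mol.
Photon energy at 253 nm: hc/λ = (6.626e-34)(2.998e8)/(253e-9) = 7.852e-19 J.
Photons incident: 1350 / 7.852e-19 = 1.719e21, i.e. 1.719e21/6.022e23 = 0.002855 mol.
Photons absorbed: 0.595 × 0.002855 = 0.001699 mol.
Φ = 0.001627 mol / 0.001699 mol photons = 0.958.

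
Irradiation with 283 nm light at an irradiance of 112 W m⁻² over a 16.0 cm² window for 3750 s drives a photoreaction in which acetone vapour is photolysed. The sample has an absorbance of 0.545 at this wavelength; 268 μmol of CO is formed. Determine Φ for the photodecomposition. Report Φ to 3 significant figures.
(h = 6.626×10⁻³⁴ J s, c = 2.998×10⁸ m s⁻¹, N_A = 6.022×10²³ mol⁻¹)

Φ = 0.236

Product: 268 μmol = 2.68×10⁻⁴ mol.
Photon energy at 283 nm: hc/λ = (6.626×10⁻³⁴)(2.998×10⁸)/(283×10⁻⁹) = 7.019×10⁻¹⁹ J.
Energy delivered: (112 W m⁻²)(16.0×10⁻⁴ m²)(3750 s) = 672.0 J.
Photons incident: 672.0 / 7.019×10⁻¹⁹ = 9.574×10²⁰, i.e. 9.574×10²⁰/6.022×10²³ = 0.001590 mol.
Fraction absorbed: 1 − 10^(−0.545) = 0.7149.
Photons absorbed: 0.7149 × 0.001590 = 0.001137 mol.
Φ = 2.68×10⁻⁴ mol / 0.001137 mol photons = 0.236.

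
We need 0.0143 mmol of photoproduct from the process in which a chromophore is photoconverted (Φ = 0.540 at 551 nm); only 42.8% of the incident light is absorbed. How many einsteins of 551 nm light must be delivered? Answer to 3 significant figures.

Product: 0.0143 mmol = 1.43×10⁻⁵ mol.
Photons that must be absorbed: 1.43×10⁻⁵ / 0.540 = 2.648×10⁻⁵ mol.
Incident photons needed: 2.648×10⁻⁵ / 0.428 = 6.187×10⁻⁵ mol.

6.19×10⁻⁵ einstein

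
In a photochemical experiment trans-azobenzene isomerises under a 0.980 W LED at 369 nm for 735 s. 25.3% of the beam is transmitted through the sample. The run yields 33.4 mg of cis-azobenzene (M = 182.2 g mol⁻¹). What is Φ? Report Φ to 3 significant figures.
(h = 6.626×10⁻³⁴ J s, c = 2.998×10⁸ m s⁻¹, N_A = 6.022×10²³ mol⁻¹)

Φ = 0.110

Product: 33.4 mg / 182.2 g mol⁻¹ = 1.833×10⁻⁴ mol.
Photon energy at 369 nm: hc/λ = (6.626×10⁻³⁴)(2.998×10⁸)/(369×10⁻⁹) = 5.383×10⁻¹⁹ J.
Energy delivered: (0.980 W)(735 s) = 720.3 J.
Photons incident: 720.3 / 5.383×10⁻¹⁹ = 1.338×10²¹, i.e. 1.338×10²¹/6.022×10²³ = 0.002222 mol.
Fraction absorbed: 1 − 25.3/100 = 0.7470.
Photons absorbed: 0.7470 × 0.002222 = 0.001660 mol.
Φ = 1.833×10⁻⁴ mol / 0.001660 mol photons = 0.110.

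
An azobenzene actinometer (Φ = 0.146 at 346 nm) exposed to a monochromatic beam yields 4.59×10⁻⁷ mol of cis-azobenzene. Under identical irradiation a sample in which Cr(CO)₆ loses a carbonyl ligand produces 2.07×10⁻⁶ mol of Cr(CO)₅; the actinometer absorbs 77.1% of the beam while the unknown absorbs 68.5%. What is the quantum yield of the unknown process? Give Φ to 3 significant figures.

Φ = 0.741

Photons absorbed by the actinometer: 4.59×10⁻⁷ / 0.146 = 3.144×10⁻⁶ mol.
Incident flux: 3.144×10⁻⁶ / 0.771 = 4.078×10⁻⁶ einstein.
Absorbed by unknown: 0.685 × 4.078×10⁻⁶ = 2.793×10⁻⁶ mol.
Φ(unknown) = 2.07×10⁻⁶ / 2.793×10⁻⁶ = 0.741.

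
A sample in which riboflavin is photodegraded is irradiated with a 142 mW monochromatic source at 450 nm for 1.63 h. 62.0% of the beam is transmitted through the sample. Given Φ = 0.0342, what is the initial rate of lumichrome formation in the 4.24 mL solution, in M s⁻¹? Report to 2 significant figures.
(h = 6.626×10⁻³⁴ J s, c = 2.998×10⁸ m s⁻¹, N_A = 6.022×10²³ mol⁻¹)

1.6×10⁻⁶ M s⁻¹

Photon energy at 450 nm: hc/λ = (6.626×10⁻³⁴)(2.998×10⁸)/(450×10⁻⁹) = 4.414×10⁻¹⁹ J.
Energy delivered: (142 mW)(5868 s) = 833.3 J.
Photons incident: 833.3 / 4.414×10⁻¹⁹ = 1.888×10²¹, i.e. 1.888×10²¹/6.022×10²³ = 0.003135 mol.
Fraction absorbed: 1 − 62.0/100 = 0.3800.
Photons absorbed: 0.3800 × 0.003135 = 0.001191 mol.
Product formed: 0.0342 × 0.001191 = 4.073×10⁻⁵ mol.
Rate: 4.073×10⁻⁵ mol / (5868 s × 0.00424 L) = 1.6×10⁻⁶ M s⁻¹.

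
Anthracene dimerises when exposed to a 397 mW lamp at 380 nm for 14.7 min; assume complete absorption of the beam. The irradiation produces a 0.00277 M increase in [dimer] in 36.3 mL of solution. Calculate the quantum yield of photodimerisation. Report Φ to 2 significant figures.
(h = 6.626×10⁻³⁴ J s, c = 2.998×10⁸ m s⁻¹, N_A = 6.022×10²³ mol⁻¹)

Product: (0.00277 M)(0.0363 L) = 1.006×10⁻⁴ mol.
Photon energy at 380 nm: hc/λ = (6.626×10⁻³⁴)(2.998×10⁸)/(380×10⁻⁹) = 5.228×10⁻¹⁹ J.
Energy delivered: (397 mW)(882 s) = 350.2 J.
Photons incident: 350.2 / 5.228×10⁻¹⁹ = 6.699×10²⁰, i.e. 6.699×10²⁰/6.022×10²³ = 0.001112 mol.
Φ = 1.006×10⁻⁴ mol / 0.001112 mol photons = 0.090.

Φ = 0.090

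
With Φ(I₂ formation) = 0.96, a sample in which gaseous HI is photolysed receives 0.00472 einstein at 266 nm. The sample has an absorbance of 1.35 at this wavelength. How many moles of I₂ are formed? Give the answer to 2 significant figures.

Fraction absorbed: 1 − 10^(−1.35) = 0.9553.
Photons absorbed: 0.9553 × 0.00472 = 0.004509 mol.
Product: Φ × n_abs = 0.96 × 0.004509 = 0.004329 mol.

0.0043 mol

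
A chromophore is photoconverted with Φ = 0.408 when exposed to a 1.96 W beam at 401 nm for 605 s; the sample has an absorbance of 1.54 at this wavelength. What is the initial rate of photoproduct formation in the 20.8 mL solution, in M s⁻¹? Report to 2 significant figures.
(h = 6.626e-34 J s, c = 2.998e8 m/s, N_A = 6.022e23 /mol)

Photon energy at 401 nm: hc/λ = (6.626e-34)(2.998e8)/(401e-9) = 4.954e-19 J.
Energy delivered: (1.96 W)(605 s) = 1186 J.
Photons incident: 1186 / 4.954e-19 = 2.394e21, i.e. 2.394e21/6.022e23 = 0.003975 mol.
Fraction absorbed: 1 − 10^(−1.54) = 0.9712.
Photons absorbed: 0.9712 × 0.003975 = 0.003861 mol.
Product formed: 0.408 × 0.003861 = 0.001575 mol.
Rate: 0.001575 mol / (605 s × 0.0208 L) = 1.3e-4 M s⁻¹.

1.3e-4 M s⁻¹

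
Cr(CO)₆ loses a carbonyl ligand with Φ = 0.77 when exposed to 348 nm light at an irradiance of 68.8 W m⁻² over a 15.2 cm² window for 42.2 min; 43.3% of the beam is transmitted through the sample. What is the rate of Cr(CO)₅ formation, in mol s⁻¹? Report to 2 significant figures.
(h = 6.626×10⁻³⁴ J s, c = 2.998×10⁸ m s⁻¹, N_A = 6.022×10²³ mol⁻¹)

1.3×10⁻⁷ mol s⁻¹

Photon energy at 348 nm: hc/λ = (6.626×10⁻³⁴)(2.998×10⁸)/(348×10⁻⁹) = 5.708×10⁻¹⁹ J.
Energy delivered: (68.8 W m⁻²)(15.2×10⁻⁴ m²)(2532 s) = 264.8 J.
Photons incident: 264.8 / 5.708×10⁻¹⁹ = 4.639×10²⁰, i.e. 4.639×10²⁰/6.022×10²³ = 7.703×10⁻⁴ mol.
Fraction absorbed: 1 − 43.3/100 = 0.5670.
Photons absorbed: 0.5670 × 7.703×10⁻⁴ = 4.368×10⁻⁴ mol.
Product formed: 0.77 × 4.368×10⁻⁴ = 3.363×10⁻⁴ mol.
Rate: 3.363×10⁻⁴ / 2532 s = 1.3×10⁻⁷ mol s⁻¹.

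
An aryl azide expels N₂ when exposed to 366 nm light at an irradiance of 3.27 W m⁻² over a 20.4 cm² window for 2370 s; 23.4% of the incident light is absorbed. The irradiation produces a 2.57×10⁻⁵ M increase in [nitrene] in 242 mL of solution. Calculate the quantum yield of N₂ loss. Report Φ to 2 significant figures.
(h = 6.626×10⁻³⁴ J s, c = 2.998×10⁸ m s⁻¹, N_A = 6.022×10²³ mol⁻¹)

Product: (2.57×10⁻⁵ M)(0.242 L) = 6.219×10⁻⁶ mol.
Photon energy at 366 nm: hc/λ = (6.626×10⁻³⁴)(2.998×10⁸)/(366×10⁻⁹) = 5.428×10⁻¹⁹ J.
Energy delivered: (3.27 W m⁻²)(20.4×10⁻⁴ m²)(2370 s) = 15.81 J.
Photons incident: 15.81 / 5.428×10⁻¹⁹ = 2.913×10¹⁹, i.e. 2.913×10¹⁹/6.022×10²³ = 4.837×10⁻⁵ mol.
Photons absorbed: 0.234 × 4.837×10⁻⁵ = 1.132×10⁻⁵ mol.
Φ = 6.219×10⁻⁶ mol / 1.132×10⁻⁵ mol photons = 0.55.

Φ = 0.55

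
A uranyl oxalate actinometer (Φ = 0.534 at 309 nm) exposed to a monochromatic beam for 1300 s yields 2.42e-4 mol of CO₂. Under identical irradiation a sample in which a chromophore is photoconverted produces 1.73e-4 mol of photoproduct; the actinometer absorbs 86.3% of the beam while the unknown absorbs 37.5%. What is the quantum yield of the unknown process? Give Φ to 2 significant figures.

Φ = 0.88

Photons absorbed by the actinometer: 2.42e-4 / 0.534 = 4.532e-4 mol.
Incident flux: 4.532e-4 / 0.863 = 5.251e-4 einstein.
Absorbed by unknown: 0.375 × 5.251e-4 = 1.969e-4 mol.
Φ(unknown) = 1.73e-4 / 1.969e-4 = 0.88.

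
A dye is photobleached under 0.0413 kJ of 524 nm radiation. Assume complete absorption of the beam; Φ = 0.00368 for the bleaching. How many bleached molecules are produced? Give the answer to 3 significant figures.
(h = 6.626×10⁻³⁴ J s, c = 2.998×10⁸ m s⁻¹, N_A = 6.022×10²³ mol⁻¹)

Photon energy at 524 nm: hc/λ = (6.626×10⁻³⁴)(2.998×10⁸)/(524×10⁻⁹) = 3.791×10⁻¹⁹ J.
Incident energy: 0.0413 kJ = 41.3 J.
Photons incident: 41.3 / 3.791×10⁻¹⁹ = 1.089×10²⁰, i.e. 1.089×10²⁰/6.022×10²³ = 1.808×10⁻⁴ mol.
Product: Φ × n_abs = 0.00368 × 1.808×10⁻⁴ = 6.653×10⁻⁷ mol.
As a count: 6.653×10⁻⁷ × 6.022×10²³ = 4.01×10¹⁷.

4.01×10¹⁷ bleached molecules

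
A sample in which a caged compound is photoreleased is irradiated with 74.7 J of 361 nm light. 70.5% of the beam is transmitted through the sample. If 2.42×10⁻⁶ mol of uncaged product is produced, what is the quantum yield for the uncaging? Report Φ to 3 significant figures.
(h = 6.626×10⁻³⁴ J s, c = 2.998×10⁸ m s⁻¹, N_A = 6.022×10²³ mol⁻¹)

Φ = 0.0364

Photon energy at 361 nm: hc/λ = (6.626×10⁻³⁴)(2.998×10⁸)/(361×10⁻⁹) = 5.503×10⁻¹⁹ J.
Photons incident: 74.7 / 5.503×10⁻¹⁹ = 1.357×10²⁰, i.e. 1.357×10²⁰/6.022×10²³ = 2.253×10⁻⁴ mol.
Fraction absorbed: 1 − 70.5/100 = 0.2950.
Photons absorbed: 0.2950 × 2.253×10⁻⁴ = 6.646×10⁻⁵ mol.
Φ = 2.42×10⁻⁶ mol / 6.646×10⁻⁵ mol photons = 0.0364.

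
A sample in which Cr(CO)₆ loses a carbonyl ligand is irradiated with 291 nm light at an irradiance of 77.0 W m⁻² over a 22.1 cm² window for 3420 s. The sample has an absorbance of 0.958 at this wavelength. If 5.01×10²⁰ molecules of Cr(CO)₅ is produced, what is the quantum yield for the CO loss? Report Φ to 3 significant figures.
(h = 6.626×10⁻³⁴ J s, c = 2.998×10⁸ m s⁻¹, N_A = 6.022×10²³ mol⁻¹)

Product: 5.01×10²⁰ / 6.022×10²³ = 8.319×10⁻⁴ mol.
Photon energy at 291 nm: hc/λ = (6.626×10⁻³⁴)(2.998×10⁸)/(291×10⁻⁹) = 6.826×10⁻¹⁹ J.
Energy delivered: (77.0 W m⁻²)(22.1×10⁻⁴ m²)(3420 s) = 582.0 J.
Photons incident: 582.0 / 6.826×10⁻¹⁹ = 8.526×10²⁰, i.e. 8.526×10²⁰/6.022×10²³ = 0.001416 mol.
Fraction absorbed: 1 − 10^(−0.958) = 0.8898.
Photons absorbed: 0.8898 × 0.001416 = 0.001260 mol.
Φ = 8.319×10⁻⁴ mol / 0.001260 mol photons = 0.660.

Φ = 0.660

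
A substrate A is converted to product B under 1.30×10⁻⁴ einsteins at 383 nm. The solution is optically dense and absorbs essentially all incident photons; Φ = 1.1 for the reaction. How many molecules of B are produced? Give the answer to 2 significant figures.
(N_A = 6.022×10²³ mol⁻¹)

Product: Φ × n_abs = 1.1 × 1.30×10⁻⁴ = 1.430×10⁻⁴ mol.
As a count: 1.430×10⁻⁴ × 6.022×10²³ = 8.6×10¹⁹.

8.6×10¹⁹ molecules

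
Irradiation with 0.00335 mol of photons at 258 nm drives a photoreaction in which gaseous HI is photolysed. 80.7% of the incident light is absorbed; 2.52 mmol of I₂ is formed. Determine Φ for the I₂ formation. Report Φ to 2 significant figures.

Product: 2.52 mmol = 0.00252 mol.
Photons absorbed: 0.807 × 0.00335 = 0.002703 mol.
Φ = 0.00252 mol / 0.002703 mol photons = 0.93.

Φ = 0.93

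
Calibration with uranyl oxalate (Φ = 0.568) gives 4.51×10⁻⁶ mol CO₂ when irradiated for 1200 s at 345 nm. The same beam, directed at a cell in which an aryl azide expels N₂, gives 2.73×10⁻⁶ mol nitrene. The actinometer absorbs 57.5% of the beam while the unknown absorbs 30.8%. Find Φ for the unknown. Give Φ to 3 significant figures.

Photons absorbed by the actinometer: 4.51×10⁻⁶ / 0.568 = 7.940×10⁻⁶ mol.
Incident flux: 7.940×10⁻⁶ / 0.575 = 1.381×10⁻⁵ einstein.
Absorbed by unknown: 0.308 × 1.381×10⁻⁵ = 4.253×10⁻⁶ mol.
Φ(unknown) = 2.73×10⁻⁶ / 4.253×10⁻⁶ = 0.642.

Φ = 0.642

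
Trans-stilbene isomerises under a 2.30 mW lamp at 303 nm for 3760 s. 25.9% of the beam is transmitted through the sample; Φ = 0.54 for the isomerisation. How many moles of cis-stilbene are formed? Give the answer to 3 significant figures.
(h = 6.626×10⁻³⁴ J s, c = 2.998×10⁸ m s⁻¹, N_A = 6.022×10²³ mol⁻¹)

Photon energy at 303 nm: hc/λ = (6.626×10⁻³⁴)(2.998×10⁸)/(303×10⁻⁹) = 6.556×10⁻¹⁹ J.
Energy delivered: (2.30 mW)(3760 s) = 8.648 J.
Photons incident: 8.648 / 6.556×10⁻¹⁹ = 1.319×10¹⁹, i.e. 1.319×10¹⁹/6.022×10²³ = 2.190×10⁻⁵ mol.
Fraction absorbed: 1 − 25.9/100 = 0.7410.
Photons absorbed: 0.7410 × 2.190×10⁻⁵ = 1.623×10⁻⁵ mol.
Product: Φ × n_abs = 0.54 × 1.623×10⁻⁵ = 8.764×10⁻⁶ mol.

8.76×10⁻⁶ mol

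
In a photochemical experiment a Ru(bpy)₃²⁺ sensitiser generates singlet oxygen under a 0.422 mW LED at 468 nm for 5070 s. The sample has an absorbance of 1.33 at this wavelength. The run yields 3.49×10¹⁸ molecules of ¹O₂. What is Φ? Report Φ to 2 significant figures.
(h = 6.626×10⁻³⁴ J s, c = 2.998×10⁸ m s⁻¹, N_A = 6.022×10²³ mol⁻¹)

Product: 3.49×10¹⁸ / 6.022×10²³ = 5.795×10⁻⁶ mol.
Photon energy at 468 nm: hc/λ = (6.626×10⁻³⁴)(2.998×10⁸)/(468×10⁻⁹) = 4.245×10⁻¹⁹ J.
Energy delivered: (0.422 mW)(5070 s) = 2.140 J.
Photons incident: 2.140 / 4.245×10⁻¹⁹ = 5.041×10¹⁸, i.e. 5.041×10¹⁸/6.022×10²³ = 8.371×10⁻⁶ mol.
Fraction absorbed: 1 − 10^(−1.33) = 0.9532.
Photons absorbed: 0.9532 × 8.371×10⁻⁶ = 7.979×10⁻⁶ mol.
Φ = 5.795×10⁻⁶ mol / 7.979×10⁻⁶ mol photons = 0.73.

Φ = 0.73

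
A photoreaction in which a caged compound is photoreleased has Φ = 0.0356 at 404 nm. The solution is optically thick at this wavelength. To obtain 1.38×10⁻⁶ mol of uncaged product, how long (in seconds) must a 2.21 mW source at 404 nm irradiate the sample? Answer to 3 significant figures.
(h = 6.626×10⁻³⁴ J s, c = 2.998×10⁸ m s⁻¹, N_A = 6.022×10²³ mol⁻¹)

t ≈ 5190 s

Photons that must be absorbed: 1.38×10⁻⁶ / 0.0356 = 3.876×10⁻⁵ mol.
Photon energy: hc/λ = 4.917×10⁻¹⁹ J; per mole, 2.961×10⁵ J mol⁻¹.
Energy required: 3.876×10⁻⁵ × 2.961×10⁵ = 11.48 J.
Time: 11.48 J / 0.00221 W = 5190 s.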